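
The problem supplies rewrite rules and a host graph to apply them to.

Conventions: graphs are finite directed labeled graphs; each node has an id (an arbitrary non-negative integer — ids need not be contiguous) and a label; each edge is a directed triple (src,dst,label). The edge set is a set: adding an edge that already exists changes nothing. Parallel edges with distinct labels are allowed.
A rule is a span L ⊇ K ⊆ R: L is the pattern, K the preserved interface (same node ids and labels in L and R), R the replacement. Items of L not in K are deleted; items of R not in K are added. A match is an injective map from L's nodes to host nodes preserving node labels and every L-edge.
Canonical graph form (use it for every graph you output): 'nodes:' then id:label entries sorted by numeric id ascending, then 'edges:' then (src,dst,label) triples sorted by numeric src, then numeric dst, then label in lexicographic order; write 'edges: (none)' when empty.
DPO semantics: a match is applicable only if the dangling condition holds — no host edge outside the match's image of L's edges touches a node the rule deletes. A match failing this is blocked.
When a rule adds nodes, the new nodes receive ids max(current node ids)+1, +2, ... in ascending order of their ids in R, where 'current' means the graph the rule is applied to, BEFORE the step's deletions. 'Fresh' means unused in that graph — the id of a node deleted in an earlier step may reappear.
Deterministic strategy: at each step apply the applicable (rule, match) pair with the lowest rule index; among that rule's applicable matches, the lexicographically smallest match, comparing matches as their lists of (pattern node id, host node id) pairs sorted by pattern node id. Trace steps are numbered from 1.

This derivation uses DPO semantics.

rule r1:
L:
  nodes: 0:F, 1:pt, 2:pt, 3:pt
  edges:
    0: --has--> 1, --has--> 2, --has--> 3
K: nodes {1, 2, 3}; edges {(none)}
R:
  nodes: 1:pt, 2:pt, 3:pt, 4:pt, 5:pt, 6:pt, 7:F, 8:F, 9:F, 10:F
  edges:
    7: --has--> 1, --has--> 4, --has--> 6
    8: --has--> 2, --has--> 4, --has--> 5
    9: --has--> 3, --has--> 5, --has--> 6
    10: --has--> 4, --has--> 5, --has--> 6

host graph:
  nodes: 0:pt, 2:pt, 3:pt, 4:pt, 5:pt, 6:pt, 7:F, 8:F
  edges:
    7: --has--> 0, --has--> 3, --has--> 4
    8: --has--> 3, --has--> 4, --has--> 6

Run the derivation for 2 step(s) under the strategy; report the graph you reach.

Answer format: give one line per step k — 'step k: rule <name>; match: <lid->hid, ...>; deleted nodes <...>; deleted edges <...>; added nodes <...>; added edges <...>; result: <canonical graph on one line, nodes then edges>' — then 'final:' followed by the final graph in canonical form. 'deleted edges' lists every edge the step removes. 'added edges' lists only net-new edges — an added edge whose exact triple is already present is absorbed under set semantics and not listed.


step 1: rule r1; match: 0->7, 1->0, 2->3, 3->4; deleted nodes 7; deleted edges (7,0,has); (7,3,has); (7,4,has); added nodes 9, 10, 11, 12, 13, 14, 15; added edges (12,0,has); (12,9,has); (12,11,has); (13,3,has); (13,9,has); (13,10,has); (14,4,has); (14,10,has); (14,11,has); (15,9,has); (15,10,has); (15,11,has); result: nodes: 0:pt, 2:pt, 3:pt, 4:pt, 5:pt, 6:pt, 8:F, 9:pt, 10:pt, 11:pt, 12:F, 13:F, 14:F, 15:F edges: (8,3,has); (8,4,has); (8,6,has); (12,0,has); (12,9,has); (12,11,has); (13,3,has); (13,9,has); (13,10,has); (14,4,has); (14,10,has); (14,11,has); (15,9,has); (15,10,has); (15,11,has)
step 2: rule r1; match: 0->8, 1->3, 2->4, 3->6; deleted nodes 8; deleted edges (8,3,has); (8,4,has); (8,6,has); added nodes 16, 17, 18, 19, 20, 21, 22; added edges (19,3,has); (19,16,has); (19,18,has); (20,4,has); (20,16,has); (20,17,has); (21,6,has); (21,17,has); (21,18,has); (22,16,has); (22,17,has); (22,18,has); result: nodes: 0:pt, 2:pt, 3:pt, 4:pt, 5:pt, 6:pt, 9:pt, 10:pt, 11:pt, 12:F, 13:F, 14:F, 15:F, 16:pt, 17:pt, 18:pt, 19:F, 20:F, 21:F, 22:F edges: (12,0,has); (12,9,has); (12,11,has); (13,3,has); (13,9,has); (13,10,has); (14,4,has); (14,10,has); (14,11,has); (15,9,has); (15,10,has); (15,11,has); (19,3,has); (19,16,has); (19,18,has); (20,4,has); (20,16,has); (20,17,has); (21,6,has); (21,17,has); (21,18,has); (22,16,has); (22,17,has); (22,18,has)
final:
nodes: 0:pt, 2:pt, 3:pt, 4:pt, 5:pt, 6:pt, 9:pt, 10:pt, 11:pt, 12:F, 13:F, 14:F, 15:F, 16:pt, 17:pt, 18:pt, 19:F, 20:F, 21:F, 22:F
edges: (12,0,has); (12,9,has); (12,11,has); (13,3,has); (13,9,has); (13,10,has); (14,4,has); (14,10,has); (14,11,has); (15,9,has); (15,10,has); (15,11,has); (19,3,has); (19,16,has); (19,18,has); (20,4,has); (20,16,has); (20,17,has); (21,6,has); (21,17,has); (21,18,has); (22,16,has); (22,17,has); (22,18,has)


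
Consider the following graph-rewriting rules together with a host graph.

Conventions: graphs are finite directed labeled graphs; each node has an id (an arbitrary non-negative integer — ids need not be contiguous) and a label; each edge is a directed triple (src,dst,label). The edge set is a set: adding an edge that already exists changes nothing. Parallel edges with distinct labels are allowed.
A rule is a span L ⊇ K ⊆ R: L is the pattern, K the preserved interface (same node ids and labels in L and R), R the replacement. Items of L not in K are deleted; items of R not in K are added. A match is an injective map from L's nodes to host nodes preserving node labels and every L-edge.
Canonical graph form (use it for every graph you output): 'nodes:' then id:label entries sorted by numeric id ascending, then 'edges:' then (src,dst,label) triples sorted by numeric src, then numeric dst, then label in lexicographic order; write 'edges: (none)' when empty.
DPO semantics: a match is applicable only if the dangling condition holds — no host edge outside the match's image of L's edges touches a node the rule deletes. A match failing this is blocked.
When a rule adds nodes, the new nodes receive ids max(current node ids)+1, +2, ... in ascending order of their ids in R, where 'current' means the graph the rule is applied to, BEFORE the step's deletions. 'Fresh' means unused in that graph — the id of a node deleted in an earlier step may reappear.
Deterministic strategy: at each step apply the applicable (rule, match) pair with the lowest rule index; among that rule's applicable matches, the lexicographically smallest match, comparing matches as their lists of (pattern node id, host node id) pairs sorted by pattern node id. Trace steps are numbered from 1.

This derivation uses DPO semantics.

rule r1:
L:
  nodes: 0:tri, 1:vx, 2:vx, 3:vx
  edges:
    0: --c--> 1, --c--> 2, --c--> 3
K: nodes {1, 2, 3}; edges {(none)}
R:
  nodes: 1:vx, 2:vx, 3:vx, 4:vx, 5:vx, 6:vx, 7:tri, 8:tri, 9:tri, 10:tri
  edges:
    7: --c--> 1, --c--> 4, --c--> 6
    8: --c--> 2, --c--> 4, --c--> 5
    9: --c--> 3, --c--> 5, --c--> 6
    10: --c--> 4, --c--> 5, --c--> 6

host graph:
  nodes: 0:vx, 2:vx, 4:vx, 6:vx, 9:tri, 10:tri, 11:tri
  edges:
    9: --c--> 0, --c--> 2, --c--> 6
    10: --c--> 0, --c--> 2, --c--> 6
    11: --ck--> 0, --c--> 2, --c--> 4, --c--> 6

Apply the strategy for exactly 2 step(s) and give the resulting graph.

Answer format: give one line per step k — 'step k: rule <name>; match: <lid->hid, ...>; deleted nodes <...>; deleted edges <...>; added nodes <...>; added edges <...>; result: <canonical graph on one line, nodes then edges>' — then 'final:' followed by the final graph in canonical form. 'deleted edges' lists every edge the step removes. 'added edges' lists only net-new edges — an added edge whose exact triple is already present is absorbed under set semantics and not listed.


step 1: rule r1; match: 0->9, 1->0, 2->2, 3->6; deleted nodes 9; deleted edges (9,0,c); (9,2,c); (9,6,c); added nodes 12, 13, 14, 15, 16, 17, 18; added edges (15,0,c); (15,12,c); (15,14,c); (16,2,c); (16,12,c); (16,13,c); (17,6,c); (17,13,c); (17,14,c); (18,12,c); (18,13,c); (18,14,c); result: nodes: 0:vx, 2:vx, 4:vx, 6:vx, 10:tri, 11:tri, 12:vx, 13:vx, 14:vx, 15:tri, 16:tri, 17:tri, 18:tri edges: (10,0,c); (10,2,c); (10,6,c); (11,0,ck); (11,2,c); (11,4,c); (11,6,c); (15,0,c); (15,12,c); (15,14,c); (16,2,c); (16,12,c); (16,13,c); (17,6,c); (17,13,c); (17,14,c); (18,12,c); (18,13,c); (18,14,c)
step 2: rule r1; match: 0->10, 1->0, 2->2, 3->6; deleted nodes 10; deleted edges (10,0,c); (10,2,c); (10,6,c); added nodes 19, 20, 21, 22, 23, 24, 25; added edges (22,0,c); (22,19,c); (22,21,c); (23,2,c); (23,19,c); (23,20,c); (24,6,c); (24,20,c); (24,21,c); (25,19,c); (25,20,c); (25,21,c); result: nodes: 0:vx, 2:vx, 4:vx, 6:vx, 11:tri, 12:vx, 13:vx, 14:vx, 15:tri, 16:tri, 17:tri, 18:tri, 19:vx, 20:vx, 21:vx, 22:tri, 23:tri, 24:tri, 25:tri edges: (11,0,ck); (11,2,c); (11,4,c); (11,6,c); (15,0,c); (15,12,c); (15,14,c); (16,2,c); (16,12,c); (16,13,c); (17,6,c); (17,13,c); (17,14,c); (18,12,c); (18,13,c); (18,14,c); (22,0,c); (22,19,c); (22,21,c); (23,2,c); (23,19,c); (23,20,c); (24,6,c); (24,20,c); (24,21,c); (25,19,c); (25,20,c); (25,21,c)
final:
nodes: 0:vx, 2:vx, 4:vx, 6:vx, 11:tri, 12:vx, 13:vx, 14:vx, 15:tri, 16:tri, 17:tri, 18:tri, 19:vx, 20:vx, 21:vx, 22:tri, 23:tri, 24:tri, 25:tri
edges: (11,0,ck); (11,2,c); (11,4,c); (11,6,c); (15,0,c); (15,12,c); (15,14,c); (16,2,c); (16,12,c); (16,13,c); (17,6,c); (17,13,c); (17,14,c); (18,12,c); (18,13,c); (18,14,c); (22,0,c); (22,19,c); (22,21,c); (23,2,c); (23,19,c); (23,20,c); (24,6,c); (24,20,c); (24,21,c); (25,19,c); (25,20,c); (25,21,c)


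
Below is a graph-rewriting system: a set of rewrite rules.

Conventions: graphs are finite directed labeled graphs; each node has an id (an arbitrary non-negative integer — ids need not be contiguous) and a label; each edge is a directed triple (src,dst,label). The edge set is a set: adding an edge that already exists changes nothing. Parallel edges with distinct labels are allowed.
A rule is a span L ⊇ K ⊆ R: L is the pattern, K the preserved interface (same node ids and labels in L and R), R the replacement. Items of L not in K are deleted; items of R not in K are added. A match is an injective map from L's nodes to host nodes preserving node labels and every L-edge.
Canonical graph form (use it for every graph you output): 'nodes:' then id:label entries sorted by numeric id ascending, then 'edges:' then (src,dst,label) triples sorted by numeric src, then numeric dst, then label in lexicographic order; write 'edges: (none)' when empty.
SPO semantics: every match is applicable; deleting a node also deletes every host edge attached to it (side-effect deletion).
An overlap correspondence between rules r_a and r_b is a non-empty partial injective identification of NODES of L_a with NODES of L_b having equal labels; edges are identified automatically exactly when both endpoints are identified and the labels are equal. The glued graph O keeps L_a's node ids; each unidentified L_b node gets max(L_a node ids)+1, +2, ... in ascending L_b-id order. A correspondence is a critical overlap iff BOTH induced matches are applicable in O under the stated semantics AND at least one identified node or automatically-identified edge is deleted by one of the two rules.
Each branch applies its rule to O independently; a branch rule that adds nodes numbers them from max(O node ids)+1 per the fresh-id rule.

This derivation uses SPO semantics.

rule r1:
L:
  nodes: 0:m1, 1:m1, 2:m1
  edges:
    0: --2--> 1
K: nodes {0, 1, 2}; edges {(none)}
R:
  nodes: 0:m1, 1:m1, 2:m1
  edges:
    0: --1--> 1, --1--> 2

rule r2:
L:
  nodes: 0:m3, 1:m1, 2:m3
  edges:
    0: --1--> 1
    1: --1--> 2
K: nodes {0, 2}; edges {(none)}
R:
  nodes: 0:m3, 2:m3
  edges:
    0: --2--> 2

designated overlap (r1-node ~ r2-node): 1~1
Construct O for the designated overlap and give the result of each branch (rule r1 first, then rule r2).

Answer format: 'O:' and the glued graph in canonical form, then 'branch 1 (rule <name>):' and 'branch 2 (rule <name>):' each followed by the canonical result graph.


O:
nodes: 0:m1, 1:m1, 2:m1, 3:m3, 4:m3
edges: (0,1,2); (1,4,1); (3,1,1)
branch 1 (rule r1):
nodes: 0:m1, 1:m1, 2:m1, 3:m3, 4:m3
edges: (0,1,1); (0,2,1); (1,4,1); (3,1,1)
branch 2 (rule r2):
nodes: 0:m1, 2:m1, 3:m3, 4:m3
edges: (3,4,2)


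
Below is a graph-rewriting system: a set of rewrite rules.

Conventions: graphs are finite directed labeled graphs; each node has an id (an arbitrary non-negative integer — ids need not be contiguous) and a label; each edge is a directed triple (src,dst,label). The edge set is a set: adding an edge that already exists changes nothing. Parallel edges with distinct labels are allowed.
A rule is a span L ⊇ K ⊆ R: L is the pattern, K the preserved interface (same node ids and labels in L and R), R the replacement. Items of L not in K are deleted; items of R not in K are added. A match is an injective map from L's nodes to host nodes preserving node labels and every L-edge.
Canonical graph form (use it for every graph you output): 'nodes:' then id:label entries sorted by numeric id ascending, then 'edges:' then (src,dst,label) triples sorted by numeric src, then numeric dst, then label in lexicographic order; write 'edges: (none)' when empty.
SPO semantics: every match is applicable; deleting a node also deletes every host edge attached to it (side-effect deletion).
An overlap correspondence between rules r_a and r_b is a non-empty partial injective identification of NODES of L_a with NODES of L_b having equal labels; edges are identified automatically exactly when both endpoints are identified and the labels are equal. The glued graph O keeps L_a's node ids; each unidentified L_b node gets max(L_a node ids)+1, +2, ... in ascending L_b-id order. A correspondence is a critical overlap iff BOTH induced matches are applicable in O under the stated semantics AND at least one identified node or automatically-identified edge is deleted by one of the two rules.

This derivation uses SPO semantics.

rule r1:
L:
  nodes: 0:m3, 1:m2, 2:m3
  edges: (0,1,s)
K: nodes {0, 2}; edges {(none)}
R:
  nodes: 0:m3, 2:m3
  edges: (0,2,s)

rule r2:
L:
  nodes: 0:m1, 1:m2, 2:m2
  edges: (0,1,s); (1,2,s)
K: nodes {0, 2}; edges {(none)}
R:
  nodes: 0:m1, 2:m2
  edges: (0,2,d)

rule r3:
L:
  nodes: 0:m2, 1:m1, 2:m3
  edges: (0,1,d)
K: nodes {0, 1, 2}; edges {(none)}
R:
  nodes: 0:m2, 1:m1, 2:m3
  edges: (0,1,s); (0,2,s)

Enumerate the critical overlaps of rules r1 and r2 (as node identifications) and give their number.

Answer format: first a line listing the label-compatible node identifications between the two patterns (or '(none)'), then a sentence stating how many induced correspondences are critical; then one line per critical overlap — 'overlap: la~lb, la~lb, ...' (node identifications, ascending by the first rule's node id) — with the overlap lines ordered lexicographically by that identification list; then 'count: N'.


label-compatible node identifications between L(r1) and L(r2): 1~1, 1~2
2 of the induced correspondences are critical overlaps of r1 and r2.
overlap: 1~1
overlap: 1~2
count: 2


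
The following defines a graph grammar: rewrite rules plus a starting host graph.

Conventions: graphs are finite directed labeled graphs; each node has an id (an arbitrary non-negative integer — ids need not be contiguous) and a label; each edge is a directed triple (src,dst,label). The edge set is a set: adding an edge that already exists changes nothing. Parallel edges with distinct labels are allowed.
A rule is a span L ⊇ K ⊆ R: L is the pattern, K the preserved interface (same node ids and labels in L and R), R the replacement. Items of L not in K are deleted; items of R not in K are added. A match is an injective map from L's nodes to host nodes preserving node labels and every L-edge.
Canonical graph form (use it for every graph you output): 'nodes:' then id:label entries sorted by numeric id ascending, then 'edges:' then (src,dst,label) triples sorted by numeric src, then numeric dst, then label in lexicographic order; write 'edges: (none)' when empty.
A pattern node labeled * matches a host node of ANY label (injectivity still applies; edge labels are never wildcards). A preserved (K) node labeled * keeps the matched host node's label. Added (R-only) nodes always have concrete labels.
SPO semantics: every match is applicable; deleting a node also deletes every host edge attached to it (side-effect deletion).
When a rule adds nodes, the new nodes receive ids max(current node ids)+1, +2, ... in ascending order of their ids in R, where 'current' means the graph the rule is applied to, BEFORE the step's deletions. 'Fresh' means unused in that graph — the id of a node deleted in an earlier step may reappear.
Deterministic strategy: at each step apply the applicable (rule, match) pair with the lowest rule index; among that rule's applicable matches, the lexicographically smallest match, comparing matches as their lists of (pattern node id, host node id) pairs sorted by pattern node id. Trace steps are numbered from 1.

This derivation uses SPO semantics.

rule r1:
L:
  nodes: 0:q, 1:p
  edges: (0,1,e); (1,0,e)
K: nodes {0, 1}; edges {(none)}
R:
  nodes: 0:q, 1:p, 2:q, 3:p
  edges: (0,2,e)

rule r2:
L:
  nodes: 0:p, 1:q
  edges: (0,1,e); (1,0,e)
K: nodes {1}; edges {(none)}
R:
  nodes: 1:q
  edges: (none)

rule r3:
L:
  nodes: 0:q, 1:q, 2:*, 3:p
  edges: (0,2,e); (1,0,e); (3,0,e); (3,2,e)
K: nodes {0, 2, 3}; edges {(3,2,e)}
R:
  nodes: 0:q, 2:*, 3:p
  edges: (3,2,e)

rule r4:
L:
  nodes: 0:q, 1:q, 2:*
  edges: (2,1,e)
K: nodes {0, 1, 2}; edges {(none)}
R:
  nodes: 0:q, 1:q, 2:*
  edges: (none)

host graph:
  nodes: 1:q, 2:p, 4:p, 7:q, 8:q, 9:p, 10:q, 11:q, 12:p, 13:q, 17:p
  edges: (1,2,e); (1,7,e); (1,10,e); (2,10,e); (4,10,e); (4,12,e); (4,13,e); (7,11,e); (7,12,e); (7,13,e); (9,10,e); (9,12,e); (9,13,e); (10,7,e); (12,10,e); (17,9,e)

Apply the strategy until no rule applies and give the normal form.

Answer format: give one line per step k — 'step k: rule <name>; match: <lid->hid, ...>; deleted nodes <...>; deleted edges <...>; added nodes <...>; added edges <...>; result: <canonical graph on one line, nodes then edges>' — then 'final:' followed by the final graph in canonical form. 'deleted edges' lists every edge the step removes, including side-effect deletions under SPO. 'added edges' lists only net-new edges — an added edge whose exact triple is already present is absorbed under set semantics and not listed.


step 1: rule r4; match: 0->1, 1->7, 2->10; deleted nodes (none); deleted edges (10,7,e); added nodes (none); added edges (none); result: nodes: 1:q, 2:p, 4:p, 7:q, 8:q, 9:p, 10:q, 11:q, 12:p, 13:q, 17:p edges: (1,2,e); (1,7,e); (1,10,e); (2,10,e); (4,10,e); (4,12,e); (4,13,e); (7,11,e); (7,12,e); (7,13,e); (9,10,e); (9,12,e); (9,13,e); (12,10,e); (17,9,e)
step 2: rule r4; match: 0->1, 1->10, 2->2; deleted nodes (none); deleted edges (2,10,e); added nodes (none); added edges (none); result: nodes: 1:q, 2:p, 4:p, 7:q, 8:q, 9:p, 10:q, 11:q, 12:p, 13:q, 17:p edges: (1,2,e); (1,7,e); (1,10,e); (4,10,e); (4,12,e); (4,13,e); (7,11,e); (7,12,e); (7,13,e); (9,10,e); (9,12,e); (9,13,e); (12,10,e); (17,9,e)
step 3: rule r4; match: 0->1, 1->10, 2->4; deleted nodes (none); deleted edges (4,10,e); added nodes (none); added edges (none); result: nodes: 1:q, 2:p, 4:p, 7:q, 8:q, 9:p, 10:q, 11:q, 12:p, 13:q, 17:p edges: (1,2,e); (1,7,e); (1,10,e); (4,12,e); (4,13,e); (7,11,e); (7,12,e); (7,13,e); (9,10,e); (9,12,e); (9,13,e); (12,10,e); (17,9,e)
step 4: rule r4; match: 0->1, 1->10, 2->9; deleted nodes (none); deleted edges (9,10,e); added nodes (none); added edges (none); result: nodes: 1:q, 2:p, 4:p, 7:q, 8:q, 9:p, 10:q, 11:q, 12:p, 13:q, 17:p edges: (1,2,e); (1,7,e); (1,10,e); (4,12,e); (4,13,e); (7,11,e); (7,12,e); (7,13,e); (9,12,e); (9,13,e); (12,10,e); (17,9,e)
step 5: rule r4; match: 0->1, 1->10, 2->12; deleted nodes (none); deleted edges (12,10,e); added nodes (none); added edges (none); result: nodes: 1:q, 2:p, 4:p, 7:q, 8:q, 9:p, 10:q, 11:q, 12:p, 13:q, 17:p edges: (1,2,e); (1,7,e); (1,10,e); (4,12,e); (4,13,e); (7,11,e); (7,12,e); (7,13,e); (9,12,e); (9,13,e); (17,9,e)
step 6: rule r4; match: 0->1, 1->11, 2->7; deleted nodes (none); deleted edges (7,11,e); added nodes (none); added edges (none); result: nodes: 1:q, 2:p, 4:p, 7:q, 8:q, 9:p, 10:q, 11:q, 12:p, 13:q, 17:p edges: (1,2,e); (1,7,e); (1,10,e); (4,12,e); (4,13,e); (7,12,e); (7,13,e); (9,12,e); (9,13,e); (17,9,e)
step 7: rule r4; match: 0->1, 1->13, 2->4; deleted nodes (none); deleted edges (4,13,e); added nodes (none); added edges (none); result: nodes: 1:q, 2:p, 4:p, 7:q, 8:q, 9:p, 10:q, 11:q, 12:p, 13:q, 17:p edges: (1,2,e); (1,7,e); (1,10,e); (4,12,e); (7,12,e); (7,13,e); (9,12,e); (9,13,e); (17,9,e)
step 8: rule r4; match: 0->1, 1->13, 2->7; deleted nodes (none); deleted edges (7,13,e); added nodes (none); added edges (none); result: nodes: 1:q, 2:p, 4:p, 7:q, 8:q, 9:p, 10:q, 11:q, 12:p, 13:q, 17:p edges: (1,2,e); (1,7,e); (1,10,e); (4,12,e); (7,12,e); (9,12,e); (9,13,e); (17,9,e)
step 9: rule r4; match: 0->1, 1->13, 2->9; deleted nodes (none); deleted edges (9,13,e); added nodes (none); added edges (none); result: nodes: 1:q, 2:p, 4:p, 7:q, 8:q, 9:p, 10:q, 11:q, 12:p, 13:q, 17:p edges: (1,2,e); (1,7,e); (1,10,e); (4,12,e); (7,12,e); (9,12,e); (17,9,e)
step 10: rule r4; match: 0->7, 1->10, 2->1; deleted nodes (none); deleted edges (1,10,e); added nodes (none); added edges (none); result: nodes: 1:q, 2:p, 4:p, 7:q, 8:q, 9:p, 10:q, 11:q, 12:p, 13:q, 17:p edges: (1,2,e); (1,7,e); (4,12,e); (7,12,e); (9,12,e); (17,9,e)
step 11: rule r4; match: 0->8, 1->7, 2->1; deleted nodes (none); deleted edges (1,7,e); added nodes (none); added edges (none); result: nodes: 1:q, 2:p, 4:p, 7:q, 8:q, 9:p, 10:q, 11:q, 12:p, 13:q, 17:p edges: (1,2,e); (4,12,e); (7,12,e); (9,12,e); (17,9,e)
final:
nodes: 1:q, 2:p, 4:p, 7:q, 8:q, 9:p, 10:q, 11:q, 12:p, 13:q, 17:p
edges: (1,2,e); (4,12,e); (7,12,e); (9,12,e); (17,9,e)


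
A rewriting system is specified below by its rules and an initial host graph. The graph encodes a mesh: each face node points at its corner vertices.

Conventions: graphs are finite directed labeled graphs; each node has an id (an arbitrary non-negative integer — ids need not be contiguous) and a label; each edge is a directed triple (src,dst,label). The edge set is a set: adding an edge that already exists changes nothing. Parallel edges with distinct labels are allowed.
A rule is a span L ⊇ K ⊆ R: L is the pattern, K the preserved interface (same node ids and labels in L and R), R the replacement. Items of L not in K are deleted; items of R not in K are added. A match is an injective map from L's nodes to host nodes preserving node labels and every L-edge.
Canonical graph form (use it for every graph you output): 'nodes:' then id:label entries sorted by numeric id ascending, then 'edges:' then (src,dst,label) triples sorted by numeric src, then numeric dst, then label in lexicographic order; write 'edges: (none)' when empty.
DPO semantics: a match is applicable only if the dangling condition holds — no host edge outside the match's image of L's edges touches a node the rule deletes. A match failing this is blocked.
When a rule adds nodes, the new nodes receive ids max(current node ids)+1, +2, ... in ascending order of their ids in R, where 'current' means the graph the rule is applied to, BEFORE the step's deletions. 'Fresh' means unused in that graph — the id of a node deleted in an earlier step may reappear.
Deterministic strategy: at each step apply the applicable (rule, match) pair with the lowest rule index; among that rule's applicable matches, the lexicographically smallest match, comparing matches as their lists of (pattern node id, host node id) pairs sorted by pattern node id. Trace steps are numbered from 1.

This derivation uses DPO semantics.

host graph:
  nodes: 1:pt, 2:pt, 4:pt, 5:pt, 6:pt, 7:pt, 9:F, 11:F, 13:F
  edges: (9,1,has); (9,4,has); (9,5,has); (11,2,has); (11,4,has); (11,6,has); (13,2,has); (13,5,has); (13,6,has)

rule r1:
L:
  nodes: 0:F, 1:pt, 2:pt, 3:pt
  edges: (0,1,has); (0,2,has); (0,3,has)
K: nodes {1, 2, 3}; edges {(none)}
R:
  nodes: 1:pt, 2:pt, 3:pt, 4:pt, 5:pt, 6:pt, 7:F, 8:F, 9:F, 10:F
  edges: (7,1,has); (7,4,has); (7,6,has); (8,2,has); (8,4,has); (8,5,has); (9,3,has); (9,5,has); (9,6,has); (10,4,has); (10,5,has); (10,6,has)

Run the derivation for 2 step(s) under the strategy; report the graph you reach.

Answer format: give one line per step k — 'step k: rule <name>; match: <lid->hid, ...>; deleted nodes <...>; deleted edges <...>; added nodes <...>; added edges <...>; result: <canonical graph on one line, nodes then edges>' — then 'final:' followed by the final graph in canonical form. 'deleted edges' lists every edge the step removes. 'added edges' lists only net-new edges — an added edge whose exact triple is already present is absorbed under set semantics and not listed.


step 1: rule r1; match: 0->9, 1->1, 2->4, 3->5; deleted nodes 9; deleted edges (9,1,has); (9,4,has); (9,5,has); added nodes 14, 15, 16, 17, 18, 19, 20; added edges (17,1,has); (17,14,has); (17,16,has); (18,4,has); (18,14,has); (18,15,has); (19,5,has); (19,15,has); (19,16,has); (20,14,has); (20,15,has); (20,16,has); result: nodes: 1:pt, 2:pt, 4:pt, 5:pt, 6:pt, 7:pt, 11:F, 13:F, 14:pt, 15:pt, 16:pt, 17:F, 18:F, 19:F, 20:F edges: (11,2,has); (11,4,has); (11,6,has); (13,2,has); (13,5,has); (13,6,has); (17,1,has); (17,14,has); (17,16,has); (18,4,has); (18,14,has); (18,15,has); (19,5,has); (19,15,has); (19,16,has); (20,14,has); (20,15,has); (20,16,has)
step 2: rule r1; match: 0->11, 1->2, 2->4, 3->6; deleted nodes 11; deleted edges (11,2,has); (11,4,has); (11,6,has); added nodes 21, 22, 23, 24, 25, 26, 27; added edges (24,2,has); (24,21,has); (24,23,has); (25,4,has); (25,21,has); (25,22,has); (26,6,has); (26,22,has); (26,23,has); (27,21,has); (27,22,has); (27,23,has); result: nodes: 1:pt, 2:pt, 4:pt, 5:pt, 6:pt, 7:pt, 13:F, 14:pt, 15:pt, 16:pt, 17:F, 18:F, 19:F, 20:F, 21:pt, 22:pt, 23:pt, 24:F, 25:F, 26:F, 27:F edges: (13,2,has); (13,5,has); (13,6,has); (17,1,has); (17,14,has); (17,16,has); (18,4,has); (18,14,has); (18,15,has); (19,5,has); (19,15,has); (19,16,has); (20,14,has); (20,15,has); (20,16,has); (24,2,has); (24,21,has); (24,23,has); (25,4,has); (25,21,has); (25,22,has); (26,6,has); (26,22,has); (26,23,has); (27,21,has); (27,22,has); (27,23,has)
final:
nodes: 1:pt, 2:pt, 4:pt, 5:pt, 6:pt, 7:pt, 13:F, 14:pt, 15:pt, 16:pt, 17:F, 18:F, 19:F, 20:F, 21:pt, 22:pt, 23:pt, 24:F, 25:F, 26:F, 27:F
edges: (13,2,has); (13,5,has); (13,6,has); (17,1,has); (17,14,has); (17,16,has); (18,4,has); (18,14,has); (18,15,has); (19,5,has); (19,15,has); (19,16,has); (20,14,has); (20,15,has); (20,16,has); (24,2,has); (24,21,has); (24,23,has); (25,4,has); (25,21,has); (25,22,has); (26,6,has); (26,22,has); (26,23,has); (27,21,has); (27,22,has); (27,23,has)


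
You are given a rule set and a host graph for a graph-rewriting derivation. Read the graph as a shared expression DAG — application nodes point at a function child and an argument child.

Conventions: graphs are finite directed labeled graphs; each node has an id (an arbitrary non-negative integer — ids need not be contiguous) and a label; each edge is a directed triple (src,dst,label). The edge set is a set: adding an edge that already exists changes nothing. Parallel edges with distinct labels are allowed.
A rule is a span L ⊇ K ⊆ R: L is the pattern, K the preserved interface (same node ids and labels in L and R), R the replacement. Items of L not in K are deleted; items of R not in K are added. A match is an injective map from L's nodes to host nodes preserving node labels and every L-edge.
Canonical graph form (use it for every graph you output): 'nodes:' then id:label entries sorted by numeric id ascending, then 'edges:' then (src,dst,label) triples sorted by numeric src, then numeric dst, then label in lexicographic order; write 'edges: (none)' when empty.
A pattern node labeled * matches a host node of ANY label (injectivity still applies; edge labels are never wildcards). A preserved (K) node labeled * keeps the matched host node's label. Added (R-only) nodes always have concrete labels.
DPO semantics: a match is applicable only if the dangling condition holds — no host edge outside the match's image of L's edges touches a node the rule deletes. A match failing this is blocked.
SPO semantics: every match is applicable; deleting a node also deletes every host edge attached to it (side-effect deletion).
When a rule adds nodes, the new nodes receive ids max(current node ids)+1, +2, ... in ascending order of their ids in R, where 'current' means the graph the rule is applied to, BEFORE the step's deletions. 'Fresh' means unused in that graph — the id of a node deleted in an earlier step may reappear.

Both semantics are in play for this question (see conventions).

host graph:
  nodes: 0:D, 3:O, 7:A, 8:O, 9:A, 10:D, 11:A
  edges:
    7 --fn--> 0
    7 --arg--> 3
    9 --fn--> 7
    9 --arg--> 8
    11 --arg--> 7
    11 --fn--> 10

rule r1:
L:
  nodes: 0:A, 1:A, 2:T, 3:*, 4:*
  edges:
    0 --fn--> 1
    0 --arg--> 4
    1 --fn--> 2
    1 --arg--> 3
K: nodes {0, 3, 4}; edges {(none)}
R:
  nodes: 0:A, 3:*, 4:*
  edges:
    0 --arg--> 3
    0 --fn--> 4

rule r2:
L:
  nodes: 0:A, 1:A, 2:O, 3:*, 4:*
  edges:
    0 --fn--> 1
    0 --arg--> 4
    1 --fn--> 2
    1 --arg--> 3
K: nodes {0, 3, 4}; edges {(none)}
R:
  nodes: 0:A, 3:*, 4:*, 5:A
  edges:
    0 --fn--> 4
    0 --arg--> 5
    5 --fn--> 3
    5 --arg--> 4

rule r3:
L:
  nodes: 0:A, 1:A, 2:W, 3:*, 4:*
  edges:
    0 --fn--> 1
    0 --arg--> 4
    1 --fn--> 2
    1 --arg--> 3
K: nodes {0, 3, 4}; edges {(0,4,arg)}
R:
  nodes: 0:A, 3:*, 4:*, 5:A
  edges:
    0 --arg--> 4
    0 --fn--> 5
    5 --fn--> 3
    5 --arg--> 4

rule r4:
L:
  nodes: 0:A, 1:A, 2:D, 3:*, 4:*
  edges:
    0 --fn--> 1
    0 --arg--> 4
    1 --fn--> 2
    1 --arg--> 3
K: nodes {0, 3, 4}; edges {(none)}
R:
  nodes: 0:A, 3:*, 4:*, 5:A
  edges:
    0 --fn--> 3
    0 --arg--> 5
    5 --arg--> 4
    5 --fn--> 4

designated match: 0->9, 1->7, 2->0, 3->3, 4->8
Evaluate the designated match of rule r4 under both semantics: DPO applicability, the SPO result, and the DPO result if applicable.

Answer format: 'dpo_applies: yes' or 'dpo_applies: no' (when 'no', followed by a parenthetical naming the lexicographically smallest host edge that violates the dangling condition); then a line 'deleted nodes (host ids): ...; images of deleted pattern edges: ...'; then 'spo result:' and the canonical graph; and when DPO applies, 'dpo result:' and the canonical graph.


dpo_applies: no
(the rule deletes node 7, which keeps host edge (11,7,arg) outside the match image — the dangling condition fails, DPO blocks; SPO proceeds and side-deletes such edges)
deleted nodes (host ids): 0, 7; images of deleted pattern edges: (7,0,fn); (7,3,arg); (9,7,fn); (9,8,arg)
spo result:
nodes: 3:O, 8:O, 9:A, 10:D, 11:A, 12:A
edges: (9,3,fn); (9,12,arg); (11,10,fn); (12,8,arg); (12,8,fn)


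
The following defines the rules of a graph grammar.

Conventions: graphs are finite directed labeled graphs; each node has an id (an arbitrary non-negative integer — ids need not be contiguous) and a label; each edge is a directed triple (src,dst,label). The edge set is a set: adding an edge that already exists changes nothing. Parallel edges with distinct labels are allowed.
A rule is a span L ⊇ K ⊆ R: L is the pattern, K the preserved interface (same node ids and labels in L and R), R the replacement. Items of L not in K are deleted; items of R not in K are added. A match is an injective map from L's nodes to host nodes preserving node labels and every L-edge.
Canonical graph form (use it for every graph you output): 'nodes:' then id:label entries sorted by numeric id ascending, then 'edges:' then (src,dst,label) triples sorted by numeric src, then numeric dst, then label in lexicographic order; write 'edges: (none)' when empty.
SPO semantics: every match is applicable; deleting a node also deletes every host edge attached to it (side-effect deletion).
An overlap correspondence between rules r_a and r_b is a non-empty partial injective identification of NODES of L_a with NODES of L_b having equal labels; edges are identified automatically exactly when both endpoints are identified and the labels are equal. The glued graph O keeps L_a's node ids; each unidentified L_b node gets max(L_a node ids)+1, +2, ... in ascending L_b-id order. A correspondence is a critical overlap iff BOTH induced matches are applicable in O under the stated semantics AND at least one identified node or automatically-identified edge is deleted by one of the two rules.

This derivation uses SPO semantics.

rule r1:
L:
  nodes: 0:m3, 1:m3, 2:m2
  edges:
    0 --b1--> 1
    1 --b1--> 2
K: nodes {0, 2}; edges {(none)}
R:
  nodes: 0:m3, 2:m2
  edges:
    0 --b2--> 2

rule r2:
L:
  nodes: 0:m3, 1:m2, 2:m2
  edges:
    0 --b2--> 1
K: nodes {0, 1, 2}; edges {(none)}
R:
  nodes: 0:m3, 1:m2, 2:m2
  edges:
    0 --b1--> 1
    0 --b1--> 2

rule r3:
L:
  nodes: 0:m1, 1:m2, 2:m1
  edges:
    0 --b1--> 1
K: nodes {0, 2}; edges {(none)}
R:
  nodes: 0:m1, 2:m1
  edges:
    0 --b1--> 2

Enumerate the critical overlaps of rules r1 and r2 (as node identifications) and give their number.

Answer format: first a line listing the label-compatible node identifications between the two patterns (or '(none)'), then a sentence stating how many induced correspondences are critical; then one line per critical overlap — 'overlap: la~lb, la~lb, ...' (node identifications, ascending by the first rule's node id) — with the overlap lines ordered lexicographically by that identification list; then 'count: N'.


label-compatible node identifications between L(r1) and L(r2): 0~0, 1~0, 2~1, 2~2
3 of the induced correspondences are critical overlaps of r1 and r2.
overlap: 1~0
overlap: 1~0, 2~1
overlap: 1~0, 2~2
count: 3


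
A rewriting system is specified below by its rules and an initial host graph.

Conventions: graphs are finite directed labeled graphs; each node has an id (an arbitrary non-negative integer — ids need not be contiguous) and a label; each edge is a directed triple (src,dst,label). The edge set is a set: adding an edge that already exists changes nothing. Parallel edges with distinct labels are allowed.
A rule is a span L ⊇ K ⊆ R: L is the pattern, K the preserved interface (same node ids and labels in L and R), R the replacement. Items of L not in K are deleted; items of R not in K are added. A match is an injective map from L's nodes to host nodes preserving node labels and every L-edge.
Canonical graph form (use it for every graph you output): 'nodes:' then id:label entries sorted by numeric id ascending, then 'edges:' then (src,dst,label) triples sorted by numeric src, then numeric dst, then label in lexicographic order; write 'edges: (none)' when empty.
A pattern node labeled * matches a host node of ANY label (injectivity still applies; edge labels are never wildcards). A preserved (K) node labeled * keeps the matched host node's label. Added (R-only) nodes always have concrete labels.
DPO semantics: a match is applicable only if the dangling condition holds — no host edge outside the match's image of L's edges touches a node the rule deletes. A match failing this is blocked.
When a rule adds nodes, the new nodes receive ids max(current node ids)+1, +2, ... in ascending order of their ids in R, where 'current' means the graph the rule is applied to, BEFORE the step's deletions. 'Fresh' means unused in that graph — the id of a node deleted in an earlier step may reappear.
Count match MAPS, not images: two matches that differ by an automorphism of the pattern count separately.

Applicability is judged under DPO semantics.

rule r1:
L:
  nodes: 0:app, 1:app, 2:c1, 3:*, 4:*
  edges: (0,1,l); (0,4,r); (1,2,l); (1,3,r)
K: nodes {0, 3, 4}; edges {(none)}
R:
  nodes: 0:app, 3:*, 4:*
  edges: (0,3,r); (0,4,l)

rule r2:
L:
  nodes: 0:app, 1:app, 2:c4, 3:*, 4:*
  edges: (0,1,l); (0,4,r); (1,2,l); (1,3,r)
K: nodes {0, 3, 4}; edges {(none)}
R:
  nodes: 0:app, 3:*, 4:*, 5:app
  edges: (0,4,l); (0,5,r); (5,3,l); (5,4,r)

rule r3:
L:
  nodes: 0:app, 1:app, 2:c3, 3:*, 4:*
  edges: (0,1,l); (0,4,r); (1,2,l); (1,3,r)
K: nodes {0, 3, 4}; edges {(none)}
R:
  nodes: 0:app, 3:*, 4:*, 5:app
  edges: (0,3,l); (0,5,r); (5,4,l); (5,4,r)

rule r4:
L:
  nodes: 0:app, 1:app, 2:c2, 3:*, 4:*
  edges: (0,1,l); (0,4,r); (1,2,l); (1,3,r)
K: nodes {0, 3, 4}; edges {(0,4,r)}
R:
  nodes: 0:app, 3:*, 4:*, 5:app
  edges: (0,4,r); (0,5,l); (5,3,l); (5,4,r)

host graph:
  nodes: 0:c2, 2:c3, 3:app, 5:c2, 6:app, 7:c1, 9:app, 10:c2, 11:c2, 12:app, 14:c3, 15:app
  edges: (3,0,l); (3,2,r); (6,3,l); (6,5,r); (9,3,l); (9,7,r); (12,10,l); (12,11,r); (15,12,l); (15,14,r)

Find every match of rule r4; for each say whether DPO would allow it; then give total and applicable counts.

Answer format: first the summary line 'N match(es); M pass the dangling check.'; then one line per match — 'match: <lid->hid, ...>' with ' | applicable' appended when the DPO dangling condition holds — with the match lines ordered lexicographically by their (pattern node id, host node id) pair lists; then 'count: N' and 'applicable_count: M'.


3 match(es); 1 pass the dangling check.
match: 0->6, 1->3, 2->0, 3->2, 4->5
match: 0->9, 1->3, 2->0, 3->2, 4->7
match: 0->15, 1->12, 2->10, 3->11, 4->14 | applicable
count: 3
applicable_count: 1


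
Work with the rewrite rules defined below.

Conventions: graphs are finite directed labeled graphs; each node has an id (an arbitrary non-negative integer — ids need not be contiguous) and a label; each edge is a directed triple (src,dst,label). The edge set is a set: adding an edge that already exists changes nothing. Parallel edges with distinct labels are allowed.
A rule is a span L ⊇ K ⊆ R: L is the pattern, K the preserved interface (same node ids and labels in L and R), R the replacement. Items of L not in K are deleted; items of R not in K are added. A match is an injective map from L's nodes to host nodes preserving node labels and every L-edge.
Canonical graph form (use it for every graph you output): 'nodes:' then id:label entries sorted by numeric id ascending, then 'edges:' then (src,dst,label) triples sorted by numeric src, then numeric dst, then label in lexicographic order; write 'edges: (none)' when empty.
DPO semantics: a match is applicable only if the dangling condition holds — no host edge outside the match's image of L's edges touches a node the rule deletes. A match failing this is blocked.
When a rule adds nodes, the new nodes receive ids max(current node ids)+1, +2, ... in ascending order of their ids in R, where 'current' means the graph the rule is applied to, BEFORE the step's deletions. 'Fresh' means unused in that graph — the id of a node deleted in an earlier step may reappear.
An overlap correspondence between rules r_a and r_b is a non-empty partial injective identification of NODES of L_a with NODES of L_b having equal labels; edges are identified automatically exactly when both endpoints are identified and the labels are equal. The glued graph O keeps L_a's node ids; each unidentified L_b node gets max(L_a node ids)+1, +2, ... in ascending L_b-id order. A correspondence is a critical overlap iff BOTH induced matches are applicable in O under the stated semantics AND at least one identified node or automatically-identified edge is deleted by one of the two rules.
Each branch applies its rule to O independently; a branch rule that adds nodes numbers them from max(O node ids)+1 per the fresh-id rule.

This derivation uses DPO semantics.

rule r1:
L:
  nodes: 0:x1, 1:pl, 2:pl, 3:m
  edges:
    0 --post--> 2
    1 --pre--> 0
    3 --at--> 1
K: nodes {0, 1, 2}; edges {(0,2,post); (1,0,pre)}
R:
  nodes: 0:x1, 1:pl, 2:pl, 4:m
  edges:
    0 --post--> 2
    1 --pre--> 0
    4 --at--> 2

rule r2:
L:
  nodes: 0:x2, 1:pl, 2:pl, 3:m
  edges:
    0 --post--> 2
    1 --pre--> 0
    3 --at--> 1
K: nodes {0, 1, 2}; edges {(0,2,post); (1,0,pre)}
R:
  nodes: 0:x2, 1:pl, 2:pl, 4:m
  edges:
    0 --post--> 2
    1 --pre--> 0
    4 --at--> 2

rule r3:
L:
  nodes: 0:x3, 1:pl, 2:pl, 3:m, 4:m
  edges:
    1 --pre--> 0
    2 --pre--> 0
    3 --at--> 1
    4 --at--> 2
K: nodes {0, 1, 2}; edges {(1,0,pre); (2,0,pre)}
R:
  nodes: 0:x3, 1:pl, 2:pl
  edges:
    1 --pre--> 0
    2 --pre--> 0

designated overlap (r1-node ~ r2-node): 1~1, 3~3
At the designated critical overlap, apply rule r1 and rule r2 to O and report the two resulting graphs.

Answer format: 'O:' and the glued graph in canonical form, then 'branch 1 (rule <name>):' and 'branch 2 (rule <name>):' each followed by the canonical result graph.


O:
nodes: 0:x1, 1:pl, 2:pl, 3:m, 4:x2, 5:pl
edges: (0,2,post); (1,0,pre); (1,4,pre); (3,1,at); (4,5,post)
branch 1 (rule r1):
nodes: 0:x1, 1:pl, 2:pl, 4:x2, 5:pl, 6:m
edges: (0,2,post); (1,0,pre); (1,4,pre); (4,5,post); (6,2,at)
branch 2 (rule r2):
nodes: 0:x1, 1:pl, 2:pl, 4:x2, 5:pl, 6:m
edges: (0,2,post); (1,0,pre); (1,4,pre); (4,5,post); (6,5,at)
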